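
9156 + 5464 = 14620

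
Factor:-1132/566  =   - 2 = - 2^1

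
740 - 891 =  - 151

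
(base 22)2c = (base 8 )70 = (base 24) 28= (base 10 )56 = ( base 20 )2g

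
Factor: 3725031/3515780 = 2^( - 2)*3^1*5^(-1 ) * 23^( - 1 )*7643^( - 1 ) * 1241677^1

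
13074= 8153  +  4921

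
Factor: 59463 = 3^2*6607^1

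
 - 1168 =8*(  -  146 )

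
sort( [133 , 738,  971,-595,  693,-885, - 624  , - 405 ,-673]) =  [ - 885,-673, - 624,-595, - 405,  133,  693, 738, 971 ] 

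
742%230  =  52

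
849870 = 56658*15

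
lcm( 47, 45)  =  2115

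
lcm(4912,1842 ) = 14736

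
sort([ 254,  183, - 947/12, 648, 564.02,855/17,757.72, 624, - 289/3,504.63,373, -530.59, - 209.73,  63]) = [-530.59,  -  209.73, - 289/3, - 947/12,  855/17,63, 183,  254 , 373,  504.63,564.02,  624,648, 757.72]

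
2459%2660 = 2459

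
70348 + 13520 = 83868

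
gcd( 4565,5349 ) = 1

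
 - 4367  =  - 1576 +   -  2791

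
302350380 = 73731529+228618851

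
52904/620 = 13226/155 = 85.33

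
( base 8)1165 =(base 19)1e2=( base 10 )629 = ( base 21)18K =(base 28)MD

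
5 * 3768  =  18840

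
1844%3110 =1844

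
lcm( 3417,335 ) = 17085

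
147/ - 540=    - 49/180  =  - 0.27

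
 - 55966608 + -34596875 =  - 90563483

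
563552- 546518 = 17034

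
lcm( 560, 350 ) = 2800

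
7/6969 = 7/6969 = 0.00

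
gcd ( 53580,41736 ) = 564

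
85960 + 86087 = 172047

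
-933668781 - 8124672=- 941793453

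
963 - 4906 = -3943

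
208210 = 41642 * 5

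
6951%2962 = 1027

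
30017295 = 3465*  8663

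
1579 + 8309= 9888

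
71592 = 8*8949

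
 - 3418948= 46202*( - 74)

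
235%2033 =235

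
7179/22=7179/22 = 326.32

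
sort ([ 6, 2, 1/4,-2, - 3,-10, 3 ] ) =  [ - 10, - 3, - 2,  1/4,2,  3, 6]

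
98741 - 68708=30033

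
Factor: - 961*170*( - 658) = 107497460 = 2^2 * 5^1*7^1  *17^1*31^2*47^1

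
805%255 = 40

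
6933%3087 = 759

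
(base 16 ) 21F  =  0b1000011111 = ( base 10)543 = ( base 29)IL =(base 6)2303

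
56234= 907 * 62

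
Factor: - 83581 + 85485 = 1904 = 2^4 * 7^1*17^1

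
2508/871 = 2508/871 = 2.88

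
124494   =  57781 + 66713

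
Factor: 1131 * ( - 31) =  - 3^1 *13^1* 29^1*31^1 =-35061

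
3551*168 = 596568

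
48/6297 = 16/2099 = 0.01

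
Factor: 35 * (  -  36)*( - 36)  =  45360 =2^4 *3^4 * 5^1 * 7^1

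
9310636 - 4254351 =5056285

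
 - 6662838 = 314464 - 6977302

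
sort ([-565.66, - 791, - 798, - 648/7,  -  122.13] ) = [ - 798,- 791, - 565.66, - 122.13, - 648/7] 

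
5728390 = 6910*829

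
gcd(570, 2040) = 30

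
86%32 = 22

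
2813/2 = 2813/2 = 1406.50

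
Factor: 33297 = 3^1 * 11^1*1009^1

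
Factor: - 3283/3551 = -49/53  =  -  7^2*53^ (-1) 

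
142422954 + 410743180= 553166134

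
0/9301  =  0 = 0.00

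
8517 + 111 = 8628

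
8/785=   8/785 = 0.01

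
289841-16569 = 273272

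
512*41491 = 21243392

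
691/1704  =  691/1704=0.41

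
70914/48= 1477 + 3/8=1477.38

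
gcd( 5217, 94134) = 3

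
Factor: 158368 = 2^5*7^2*101^1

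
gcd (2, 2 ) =2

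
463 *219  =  101397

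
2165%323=227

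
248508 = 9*27612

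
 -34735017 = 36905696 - 71640713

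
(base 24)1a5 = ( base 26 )15F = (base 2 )1100110101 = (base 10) 821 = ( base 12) 585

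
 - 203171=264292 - 467463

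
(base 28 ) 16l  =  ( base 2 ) 1111001101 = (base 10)973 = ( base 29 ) 14g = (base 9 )1301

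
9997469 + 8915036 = 18912505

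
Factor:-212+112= - 2^2*5^2=-  100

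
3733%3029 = 704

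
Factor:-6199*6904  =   -42797896  =  - 2^3*863^1*6199^1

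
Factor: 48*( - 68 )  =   - 3264  =  -2^6*3^1*17^1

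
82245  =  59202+23043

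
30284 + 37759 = 68043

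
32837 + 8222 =41059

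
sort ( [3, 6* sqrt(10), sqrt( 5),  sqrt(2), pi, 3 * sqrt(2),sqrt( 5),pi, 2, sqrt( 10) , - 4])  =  [ - 4,sqrt( 2),2,sqrt( 5), sqrt( 5),  3, pi,pi, sqrt( 10 ), 3*sqrt( 2), 6*sqrt( 10)]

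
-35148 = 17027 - 52175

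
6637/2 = 3318 + 1/2 = 3318.50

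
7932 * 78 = 618696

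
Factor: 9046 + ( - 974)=2^3*1009^1 = 8072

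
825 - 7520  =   - 6695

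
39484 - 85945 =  - 46461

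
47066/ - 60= - 785 + 17/30 = -784.43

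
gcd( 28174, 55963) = 1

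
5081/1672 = 5081/1672 =3.04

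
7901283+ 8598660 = 16499943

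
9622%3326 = 2970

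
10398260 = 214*48590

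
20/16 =1  +  1/4=1.25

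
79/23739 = 79/23739 = 0.00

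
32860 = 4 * 8215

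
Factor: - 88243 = - 79^1*1117^1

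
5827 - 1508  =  4319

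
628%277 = 74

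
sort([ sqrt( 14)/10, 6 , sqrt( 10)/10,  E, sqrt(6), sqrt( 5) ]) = [sqrt( 10)/10,  sqrt( 14)/10,sqrt( 5 ), sqrt(6 ), E,6 ]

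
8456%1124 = 588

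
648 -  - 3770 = 4418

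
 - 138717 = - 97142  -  41575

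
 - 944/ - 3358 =472/1679 = 0.28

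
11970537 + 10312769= 22283306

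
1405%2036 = 1405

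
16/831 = 16/831 = 0.02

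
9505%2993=526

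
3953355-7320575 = -3367220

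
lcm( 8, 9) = 72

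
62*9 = 558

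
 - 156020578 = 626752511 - 782773089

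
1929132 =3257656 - 1328524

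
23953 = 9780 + 14173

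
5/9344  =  5/9344 = 0.00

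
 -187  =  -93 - 94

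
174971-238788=-63817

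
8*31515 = 252120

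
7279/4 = 7279/4 = 1819.75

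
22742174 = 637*35702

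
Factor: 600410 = 2^1*5^1*60041^1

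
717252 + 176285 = 893537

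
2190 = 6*365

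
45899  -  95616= - 49717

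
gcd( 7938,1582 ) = 14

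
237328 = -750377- - 987705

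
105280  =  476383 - 371103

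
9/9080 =9/9080 = 0.00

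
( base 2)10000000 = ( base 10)128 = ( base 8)200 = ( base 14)92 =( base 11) 107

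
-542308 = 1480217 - 2022525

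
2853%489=408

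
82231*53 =4358243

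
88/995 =88/995= 0.09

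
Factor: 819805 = 5^1*7^1*59^1 * 397^1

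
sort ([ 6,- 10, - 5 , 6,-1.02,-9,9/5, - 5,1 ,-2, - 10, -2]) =[-10, - 10, - 9,-5,-5, - 2, - 2, - 1.02,1, 9/5,6,6]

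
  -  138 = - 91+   -  47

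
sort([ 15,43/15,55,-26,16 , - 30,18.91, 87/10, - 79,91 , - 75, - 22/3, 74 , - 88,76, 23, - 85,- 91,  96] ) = [ - 91, - 88, - 85, - 79, - 75, -30 , - 26 , - 22/3 , 43/15, 87/10,15, 16 , 18.91,23,55,  74,76,91,96]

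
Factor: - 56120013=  - 3^3*31^1*67049^1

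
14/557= 14/557 = 0.03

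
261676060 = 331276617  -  69600557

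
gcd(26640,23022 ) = 18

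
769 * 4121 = 3169049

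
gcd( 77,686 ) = 7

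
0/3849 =0  =  0.00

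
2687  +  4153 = 6840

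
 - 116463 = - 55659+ - 60804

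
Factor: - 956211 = - 3^1*318737^1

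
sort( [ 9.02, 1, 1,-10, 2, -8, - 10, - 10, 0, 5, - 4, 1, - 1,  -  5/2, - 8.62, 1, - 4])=[ - 10,-10, - 10, - 8.62, - 8,- 4, - 4,  -  5/2, - 1,0, 1, 1,  1,  1, 2,5, 9.02 ]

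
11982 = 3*3994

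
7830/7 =1118+4/7 =1118.57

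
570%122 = 82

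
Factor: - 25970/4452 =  - 2^(- 1)*3^(-1 )*5^1*7^1 = -35/6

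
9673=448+9225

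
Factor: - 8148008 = -2^3*11^1*53^1 * 1747^1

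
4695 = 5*939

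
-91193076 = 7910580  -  99103656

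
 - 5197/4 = -5197/4 = -1299.25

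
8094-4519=3575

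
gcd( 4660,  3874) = 2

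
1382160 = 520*2658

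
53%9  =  8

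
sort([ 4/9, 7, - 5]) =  [-5, 4/9 , 7 ] 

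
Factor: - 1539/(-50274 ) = 3/98 = 2^(- 1)*3^1*7^(-2 )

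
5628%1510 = 1098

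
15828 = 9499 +6329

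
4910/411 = 11 + 389/411 = 11.95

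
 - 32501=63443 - 95944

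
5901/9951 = 1967/3317 = 0.59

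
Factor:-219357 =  - 3^2 *24373^1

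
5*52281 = 261405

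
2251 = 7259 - 5008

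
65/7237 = 65/7237=0.01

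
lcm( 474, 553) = 3318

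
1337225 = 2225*601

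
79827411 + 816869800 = 896697211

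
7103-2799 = 4304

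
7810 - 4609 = 3201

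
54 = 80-26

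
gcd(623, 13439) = 89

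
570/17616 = 95/2936 = 0.03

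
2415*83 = 200445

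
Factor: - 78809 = - 78809^1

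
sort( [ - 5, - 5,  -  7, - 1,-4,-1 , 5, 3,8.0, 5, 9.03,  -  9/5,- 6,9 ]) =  [ - 7, - 6,-5, - 5,-4,-9/5,  -  1,- 1 , 3 , 5, 5, 8.0 , 9,  9.03 ] 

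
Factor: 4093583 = 13^1*17^1*18523^1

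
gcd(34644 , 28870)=5774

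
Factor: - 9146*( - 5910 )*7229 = 2^2*3^1 * 5^1*17^1*197^1*269^1*7229^1  =  390748124940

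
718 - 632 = 86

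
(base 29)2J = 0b1001101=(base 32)2D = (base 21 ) 3E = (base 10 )77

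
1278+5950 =7228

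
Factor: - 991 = - 991^1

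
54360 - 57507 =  - 3147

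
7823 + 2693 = 10516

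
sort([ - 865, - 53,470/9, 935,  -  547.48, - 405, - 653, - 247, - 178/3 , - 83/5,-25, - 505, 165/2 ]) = [ - 865, - 653,  -  547.48, -505, - 405, - 247, - 178/3, - 53 , - 25, - 83/5, 470/9, 165/2,  935]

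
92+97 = 189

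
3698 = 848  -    -  2850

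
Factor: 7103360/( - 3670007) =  - 2^7*5^1 *43^( - 1 )*1009^1*7759^(- 1 ) = - 645760/333637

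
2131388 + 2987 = 2134375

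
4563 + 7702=12265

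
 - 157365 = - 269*585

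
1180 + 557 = 1737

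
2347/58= 2347/58 = 40.47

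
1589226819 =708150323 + 881076496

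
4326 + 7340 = 11666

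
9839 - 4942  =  4897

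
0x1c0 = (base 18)16G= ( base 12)314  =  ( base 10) 448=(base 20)128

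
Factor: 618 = 2^1*3^1*103^1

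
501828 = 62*8094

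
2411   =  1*2411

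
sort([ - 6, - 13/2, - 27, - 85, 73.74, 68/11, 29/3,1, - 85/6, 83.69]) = [ - 85 , - 27 ,  -  85/6, - 13/2, - 6,  1,68/11, 29/3,73.74,83.69] 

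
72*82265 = 5923080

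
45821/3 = 45821/3 = 15273.67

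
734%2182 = 734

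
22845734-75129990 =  - 52284256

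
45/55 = 9/11=0.82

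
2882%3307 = 2882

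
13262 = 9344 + 3918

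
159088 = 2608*61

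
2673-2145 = 528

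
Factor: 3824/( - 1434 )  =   - 8/3  =  - 2^3 * 3^ ( - 1)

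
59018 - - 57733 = 116751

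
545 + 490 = 1035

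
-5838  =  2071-7909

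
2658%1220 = 218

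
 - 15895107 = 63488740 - 79383847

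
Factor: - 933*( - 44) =2^2*3^1* 11^1*311^1= 41052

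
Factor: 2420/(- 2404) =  - 5^1*11^2*601^(-1) = -605/601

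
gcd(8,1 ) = 1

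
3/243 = 1/81 = 0.01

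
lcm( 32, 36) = 288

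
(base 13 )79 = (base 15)6A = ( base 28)3G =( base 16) 64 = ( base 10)100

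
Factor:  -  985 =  - 5^1*197^1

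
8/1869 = 8/1869 = 0.00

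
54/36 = 3/2= 1.50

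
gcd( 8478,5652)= 2826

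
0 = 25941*0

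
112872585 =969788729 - 856916144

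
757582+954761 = 1712343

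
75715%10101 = 5008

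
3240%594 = 270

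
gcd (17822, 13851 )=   19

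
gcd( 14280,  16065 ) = 1785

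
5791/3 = 5791/3 = 1930.33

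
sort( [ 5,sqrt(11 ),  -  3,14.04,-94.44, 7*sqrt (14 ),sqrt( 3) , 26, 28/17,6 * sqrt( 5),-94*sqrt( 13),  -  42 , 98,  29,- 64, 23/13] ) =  [-94* sqrt( 13) , - 94.44,-64,- 42, - 3, 28/17, sqrt( 3),23/13 , sqrt( 11 ),5,6*sqrt( 5), 14.04,  26,7*sqrt (14), 29, 98]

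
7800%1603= 1388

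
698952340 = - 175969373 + 874921713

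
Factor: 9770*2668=2^3 * 5^1*23^1 * 29^1*977^1 =26066360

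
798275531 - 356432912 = 441842619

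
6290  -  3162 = 3128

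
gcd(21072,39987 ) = 3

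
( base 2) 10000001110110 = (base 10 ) 8310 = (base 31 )8K2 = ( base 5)231220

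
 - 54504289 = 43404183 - 97908472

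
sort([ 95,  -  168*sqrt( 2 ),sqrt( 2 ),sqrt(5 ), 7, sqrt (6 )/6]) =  [ - 168 * sqrt( 2),sqrt( 6) /6, sqrt( 2), sqrt(5), 7,95]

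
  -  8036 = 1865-9901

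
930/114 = 8 + 3/19  =  8.16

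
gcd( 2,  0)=2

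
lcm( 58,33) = 1914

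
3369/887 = 3369/887 = 3.80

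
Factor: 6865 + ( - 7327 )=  - 2^1*3^1 * 7^1 * 11^1 =- 462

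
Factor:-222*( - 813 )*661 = 119301246 = 2^1*3^2*37^1*271^1*661^1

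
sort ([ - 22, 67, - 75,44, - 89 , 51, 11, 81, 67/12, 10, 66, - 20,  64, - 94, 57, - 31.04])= [-94, -89, - 75, - 31.04,  -  22, - 20, 67/12, 10,  11,44, 51, 57, 64, 66,67 , 81 ]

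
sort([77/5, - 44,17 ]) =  [ - 44,77/5,17]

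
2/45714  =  1/22857 = 0.00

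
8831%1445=161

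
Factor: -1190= -2^1*5^1*7^1*17^1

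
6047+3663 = 9710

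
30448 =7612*4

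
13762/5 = 2752 + 2/5 = 2752.40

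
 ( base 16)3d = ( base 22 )2H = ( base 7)115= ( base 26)29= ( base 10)61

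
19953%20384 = 19953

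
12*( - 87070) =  - 1044840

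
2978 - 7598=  - 4620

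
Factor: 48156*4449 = 2^2*3^2*1483^1 * 4013^1 =214246044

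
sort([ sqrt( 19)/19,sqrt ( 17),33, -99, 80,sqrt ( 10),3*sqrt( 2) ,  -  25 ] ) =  [-99, - 25,sqrt( 19 )/19,sqrt(10),sqrt(17),3 * sqrt( 2 ),33,80]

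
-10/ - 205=2/41  =  0.05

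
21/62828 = 21/62828 = 0.00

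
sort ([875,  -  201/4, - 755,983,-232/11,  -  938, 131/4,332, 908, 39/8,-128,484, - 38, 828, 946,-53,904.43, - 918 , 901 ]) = [- 938, - 918, - 755, - 128, -53, - 201/4,- 38, - 232/11,39/8,131/4,332,484,828,875,901,904.43  ,  908,946,983]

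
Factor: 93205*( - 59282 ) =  - 5525378810=- 2^1*5^1*7^1*2663^1 * 29641^1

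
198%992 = 198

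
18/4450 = 9/2225 = 0.00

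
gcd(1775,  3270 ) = 5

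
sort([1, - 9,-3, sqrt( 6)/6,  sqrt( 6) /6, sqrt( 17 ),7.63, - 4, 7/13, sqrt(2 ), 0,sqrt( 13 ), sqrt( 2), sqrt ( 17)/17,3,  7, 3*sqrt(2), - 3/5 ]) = [- 9, - 4, - 3, - 3/5, 0, sqrt(17)/17,sqrt( 6)/6, sqrt( 6)/6,7/13,1,  sqrt ( 2),sqrt( 2 ), 3,sqrt( 13 ), sqrt( 17 ), 3*sqrt (2), 7, 7.63 ]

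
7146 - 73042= -65896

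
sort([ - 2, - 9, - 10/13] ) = [ - 9, - 2, - 10/13]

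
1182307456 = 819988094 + 362319362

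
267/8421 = 89/2807  =  0.03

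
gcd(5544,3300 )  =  132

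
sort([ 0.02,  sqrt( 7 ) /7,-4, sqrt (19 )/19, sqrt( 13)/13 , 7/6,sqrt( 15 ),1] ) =[-4,  0.02,  sqrt(19 )/19,sqrt(13)/13,  sqrt(7 ) /7,1, 7/6, sqrt( 15 )]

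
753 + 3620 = 4373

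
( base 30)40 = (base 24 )50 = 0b1111000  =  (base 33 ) 3l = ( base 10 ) 120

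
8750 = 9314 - 564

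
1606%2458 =1606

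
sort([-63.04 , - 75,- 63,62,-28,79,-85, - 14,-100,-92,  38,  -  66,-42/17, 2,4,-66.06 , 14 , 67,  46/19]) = [-100 ,  -  92, - 85, - 75, - 66.06,-66 ,-63.04, - 63, - 28,-14, - 42/17,2, 46/19, 4 , 14,38,62,67,79 ]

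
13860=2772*5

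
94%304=94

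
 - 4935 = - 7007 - -2072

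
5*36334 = 181670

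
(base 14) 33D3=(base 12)5265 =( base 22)ID7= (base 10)9005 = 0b10001100101101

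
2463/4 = 615  +  3/4 = 615.75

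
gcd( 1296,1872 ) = 144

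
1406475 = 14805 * 95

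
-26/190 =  - 1 + 82/95 = - 0.14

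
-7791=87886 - 95677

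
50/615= 10/123 = 0.08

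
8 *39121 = 312968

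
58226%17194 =6644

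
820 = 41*20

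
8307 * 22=182754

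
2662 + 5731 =8393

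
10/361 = 10/361 = 0.03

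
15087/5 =15087/5=3017.40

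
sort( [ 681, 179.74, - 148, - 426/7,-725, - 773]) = [ - 773, - 725, - 148, - 426/7, 179.74,  681] 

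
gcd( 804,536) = 268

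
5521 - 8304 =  - 2783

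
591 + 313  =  904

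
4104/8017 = 4104/8017 = 0.51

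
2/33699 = 2/33699 =0.00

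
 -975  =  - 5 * 195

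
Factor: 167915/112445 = 781/523 = 11^1*71^1*523^(-1 ) 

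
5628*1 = 5628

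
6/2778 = 1/463 = 0.00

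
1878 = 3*626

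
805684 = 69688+735996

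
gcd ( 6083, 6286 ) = 7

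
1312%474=364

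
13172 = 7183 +5989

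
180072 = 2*90036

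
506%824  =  506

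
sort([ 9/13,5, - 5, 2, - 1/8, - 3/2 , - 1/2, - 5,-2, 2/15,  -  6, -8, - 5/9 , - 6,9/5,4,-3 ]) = [  -  8,  -  6,  -  6, -5,-5,- 3,-2, - 3/2,  -  5/9,  -  1/2, - 1/8,2/15, 9/13, 9/5, 2, 4,5 ]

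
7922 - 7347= 575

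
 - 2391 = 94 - 2485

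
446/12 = 37 + 1/6 = 37.17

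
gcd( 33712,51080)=8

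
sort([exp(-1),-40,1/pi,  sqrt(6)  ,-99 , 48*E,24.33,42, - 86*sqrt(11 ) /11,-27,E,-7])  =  [ - 99,-40, -27, - 86*sqrt(11) /11, - 7,1/pi,exp( - 1 ), sqrt( 6),E,  24.33,42,48 * E] 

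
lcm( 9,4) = 36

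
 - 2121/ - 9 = 707/3 = 235.67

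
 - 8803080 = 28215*( - 312) 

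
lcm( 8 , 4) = 8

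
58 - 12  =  46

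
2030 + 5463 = 7493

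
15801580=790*20002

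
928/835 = 1 + 93/835 =1.11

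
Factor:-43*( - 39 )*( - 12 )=-2^2*3^2 * 13^1 * 43^1 = -20124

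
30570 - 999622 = -969052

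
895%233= 196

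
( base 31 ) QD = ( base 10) 819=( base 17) 2E3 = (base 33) OR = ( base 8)1463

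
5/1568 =5/1568= 0.00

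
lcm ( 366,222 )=13542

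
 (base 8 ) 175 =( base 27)4H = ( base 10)125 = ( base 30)45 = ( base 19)6B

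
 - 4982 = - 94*53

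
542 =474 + 68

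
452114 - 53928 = 398186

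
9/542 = 9/542 = 0.02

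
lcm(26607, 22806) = 159642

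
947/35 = 947/35 = 27.06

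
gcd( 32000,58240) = 640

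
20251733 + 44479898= 64731631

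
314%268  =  46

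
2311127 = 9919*233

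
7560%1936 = 1752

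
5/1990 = 1/398 = 0.00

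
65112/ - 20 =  - 3256 + 2/5=- 3255.60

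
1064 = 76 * 14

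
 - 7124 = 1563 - 8687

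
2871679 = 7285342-4413663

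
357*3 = 1071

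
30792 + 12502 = 43294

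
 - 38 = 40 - 78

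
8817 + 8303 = 17120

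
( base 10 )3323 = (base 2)110011111011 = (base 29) 3RH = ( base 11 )2551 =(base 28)46j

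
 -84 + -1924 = - 2008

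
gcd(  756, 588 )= 84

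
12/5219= 12/5219 = 0.00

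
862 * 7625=6572750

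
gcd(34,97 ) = 1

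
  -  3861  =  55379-59240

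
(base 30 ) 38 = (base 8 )142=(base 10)98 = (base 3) 10122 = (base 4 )1202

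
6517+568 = 7085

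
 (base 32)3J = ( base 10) 115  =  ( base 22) 55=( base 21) 5A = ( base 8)163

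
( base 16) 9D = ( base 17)94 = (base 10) 157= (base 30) 57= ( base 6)421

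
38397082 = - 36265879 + 74662961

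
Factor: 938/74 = 469/37  =  7^1*37^( - 1 )*67^1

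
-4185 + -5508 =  - 9693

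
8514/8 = 4257/4 = 1064.25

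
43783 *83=3633989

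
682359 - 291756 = 390603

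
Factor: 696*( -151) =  - 105096=   - 2^3*3^1*29^1*151^1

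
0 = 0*95987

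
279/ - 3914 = - 279/3914=- 0.07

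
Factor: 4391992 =2^3*11^1*29^1*1721^1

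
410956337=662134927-251178590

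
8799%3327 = 2145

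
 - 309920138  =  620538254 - 930458392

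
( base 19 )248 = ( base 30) qq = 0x326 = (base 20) 206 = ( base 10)806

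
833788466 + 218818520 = 1052606986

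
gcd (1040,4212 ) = 52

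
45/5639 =45/5639 = 0.01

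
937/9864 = 937/9864 = 0.09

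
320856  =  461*696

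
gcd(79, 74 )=1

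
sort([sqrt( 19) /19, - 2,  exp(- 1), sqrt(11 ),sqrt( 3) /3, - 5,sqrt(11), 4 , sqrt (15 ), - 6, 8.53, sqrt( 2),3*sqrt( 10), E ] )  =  [ - 6, - 5, - 2, sqrt( 19 ) /19, exp( - 1) , sqrt( 3)/3, sqrt(2),E, sqrt( 11), sqrt( 11 ),sqrt ( 15),4, 8.53, 3 * sqrt( 10)] 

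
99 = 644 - 545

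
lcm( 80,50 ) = 400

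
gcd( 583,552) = 1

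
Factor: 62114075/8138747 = 5^2*2484563^1*8138747^( - 1)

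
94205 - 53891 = 40314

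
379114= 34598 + 344516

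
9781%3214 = 139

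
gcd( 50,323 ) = 1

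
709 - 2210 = - 1501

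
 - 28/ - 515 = 28/515 = 0.05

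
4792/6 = 798+2/3 = 798.67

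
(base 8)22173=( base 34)82N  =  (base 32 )93r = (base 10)9339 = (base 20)136j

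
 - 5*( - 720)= 3600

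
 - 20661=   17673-38334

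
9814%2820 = 1354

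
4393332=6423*684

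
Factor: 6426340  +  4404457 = 43^1  *251879^1= 10830797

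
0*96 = 0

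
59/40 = 1 + 19/40 = 1.48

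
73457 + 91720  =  165177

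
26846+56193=83039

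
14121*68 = 960228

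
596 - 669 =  - 73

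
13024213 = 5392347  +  7631866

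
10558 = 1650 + 8908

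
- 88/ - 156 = 22/39 = 0.56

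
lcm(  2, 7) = 14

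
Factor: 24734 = 2^1*83^1*149^1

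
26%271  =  26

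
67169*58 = 3895802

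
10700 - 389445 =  - 378745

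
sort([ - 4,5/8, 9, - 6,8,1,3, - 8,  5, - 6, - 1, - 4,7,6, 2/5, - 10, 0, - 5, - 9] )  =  [-10 , - 9, - 8,  -  6, - 6, - 5, -4,-4,-1,0, 2/5, 5/8,1,3, 5,6,7, 8,9] 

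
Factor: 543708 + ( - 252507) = 291201 = 3^1 * 113^1*859^1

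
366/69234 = 61/11539 = 0.01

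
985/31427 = 985/31427=0.03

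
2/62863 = 2/62863  =  0.00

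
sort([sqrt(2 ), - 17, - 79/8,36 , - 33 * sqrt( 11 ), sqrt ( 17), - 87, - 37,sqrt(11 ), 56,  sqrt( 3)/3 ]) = [-33*sqrt( 11),-87, - 37, - 17, - 79/8,  sqrt (3 ) /3, sqrt (2 ),sqrt(11 ),sqrt (17),36,56] 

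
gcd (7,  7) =7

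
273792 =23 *11904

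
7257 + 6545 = 13802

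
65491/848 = 77 + 195/848 = 77.23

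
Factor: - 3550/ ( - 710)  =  5^1 = 5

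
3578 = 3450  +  128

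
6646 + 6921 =13567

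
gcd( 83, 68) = 1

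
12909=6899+6010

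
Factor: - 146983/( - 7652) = 2^ (-2 ) * 1913^( - 1 ) * 146983^1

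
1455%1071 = 384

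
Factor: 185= 5^1*37^1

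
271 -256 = 15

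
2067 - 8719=-6652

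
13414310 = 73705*182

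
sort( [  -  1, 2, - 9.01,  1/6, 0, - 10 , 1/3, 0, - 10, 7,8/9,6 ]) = [ - 10, - 10, - 9.01, - 1,0, 0,1/6,1/3, 8/9,2,6, 7 ]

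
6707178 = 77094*87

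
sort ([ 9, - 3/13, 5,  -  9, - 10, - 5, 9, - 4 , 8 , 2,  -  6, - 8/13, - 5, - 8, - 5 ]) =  [ - 10, - 9,-8, - 6, - 5, - 5, - 5, - 4, -8/13  , -3/13 , 2, 5,8, 9, 9] 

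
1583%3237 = 1583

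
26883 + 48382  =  75265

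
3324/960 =3 + 37/80 = 3.46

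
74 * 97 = 7178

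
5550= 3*1850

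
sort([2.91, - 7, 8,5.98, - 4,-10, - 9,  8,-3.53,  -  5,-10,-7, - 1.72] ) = [ - 10, - 10, - 9, - 7,- 7,-5,-4, - 3.53, - 1.72,2.91,5.98, 8,8] 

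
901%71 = 49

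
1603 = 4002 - 2399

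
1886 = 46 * 41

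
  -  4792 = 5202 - 9994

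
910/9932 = 35/382 =0.09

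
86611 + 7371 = 93982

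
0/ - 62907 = 0/1 = -0.00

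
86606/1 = 86606 = 86606.00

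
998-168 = 830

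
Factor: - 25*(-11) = 275 = 5^2*11^1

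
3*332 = 996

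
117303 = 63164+54139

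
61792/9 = 61792/9 = 6865.78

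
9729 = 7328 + 2401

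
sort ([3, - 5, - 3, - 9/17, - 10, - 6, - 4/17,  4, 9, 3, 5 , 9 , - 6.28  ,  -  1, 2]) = [ - 10, - 6.28, - 6, - 5, - 3 , - 1,-9/17 , - 4/17, 2 , 3,3 , 4,5,9, 9] 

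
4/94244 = 1/23561 = 0.00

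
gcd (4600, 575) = 575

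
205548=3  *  68516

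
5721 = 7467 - 1746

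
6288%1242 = 78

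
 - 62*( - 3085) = 191270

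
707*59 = 41713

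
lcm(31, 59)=1829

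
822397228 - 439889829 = 382507399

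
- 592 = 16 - 608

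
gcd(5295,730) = 5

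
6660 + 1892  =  8552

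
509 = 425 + 84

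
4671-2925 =1746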